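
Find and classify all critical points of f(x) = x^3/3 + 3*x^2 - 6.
f'(x) = x*(x + 6)

Solve f'(x) = 0:
  Factor: x^2 + 6*x = x*(x + 6) = 0.
  ⇒ x = -6, 0

f''(x) = 2*x + 6
Second-derivative test at each critical point:
  f''(-6) = -6 < 0 → local maximum
  f''(0) = 6 > 0 → local minimum

Critical points: x = -6 (local maximum); x = 0 (local minimum)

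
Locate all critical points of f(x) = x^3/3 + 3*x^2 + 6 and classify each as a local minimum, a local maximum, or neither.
f'(x) = x*(x + 6)

Solve f'(x) = 0:
  Factor: x^2 + 6*x = x*(x + 6) = 0.
  ⇒ x = -6, 0

f''(x) = 2*x + 6
Second-derivative test at each critical point:
  f''(-6) = -6 < 0 → local maximum
  f''(0) = 6 > 0 → local minimum

Critical points: x = -6 (local maximum); x = 0 (local minimum)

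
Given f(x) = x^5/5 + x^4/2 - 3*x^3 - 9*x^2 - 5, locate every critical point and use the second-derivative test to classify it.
f'(x) = x*(x^3 + 2*x^2 - 9*x - 18)

Solve f'(x) = 0:
  Factor: x^4 + 2*x^3 - 9*x^2 - 18*x = x*(x - 3)*(x + 2)*(x + 3) = 0.
  ⇒ x = -3, -2, 0, 3

f''(x) = 4*x^3 + 6*x^2 - 18*x - 18
Second-derivative test at each critical point:
  f''(-3) = -18 < 0 → local maximum
  f''(-2) = 10 > 0 → local minimum
  f''(0) = -18 < 0 → local maximum
  f''(3) = 90 > 0 → local minimum

Critical points: x = -3 (local maximum); x = -2 (local minimum); x = 0 (local maximum); x = 3 (local minimum)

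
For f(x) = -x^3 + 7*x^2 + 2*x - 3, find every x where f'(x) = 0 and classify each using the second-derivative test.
f'(x) = -3*x^2 + 14*x + 2

Solve f'(x) = 0:
  3*x^2 - 14*x - 2 = 0 has no rational roots; quadratic formula: x = (14 ± √220)/6.
  ⇒ x = 7/3 - sqrt(55)/3 ≈ -0.1387, 7/3 + sqrt(55)/3 ≈ 4.8054

f''(x) = 14 - 6*x
Second-derivative test at each critical point:
  f''(-0.1387) = 14.8324 > 0 → local minimum
  f''(4.8054) = -14.8324 < 0 → local maximum

Critical points: x = 7/3 - sqrt(55)/3 ≈ -0.1387 (local minimum); x = 7/3 + sqrt(55)/3 ≈ 4.8054 (local maximum)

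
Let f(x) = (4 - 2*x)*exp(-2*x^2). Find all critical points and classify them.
f'(x) = 2*(4*x*(x - 2) - 1)*exp(-2*x^2)

Solve f'(x) = 0:
  f'(x) = (8*x^2 - 16*x - 2)·exp(-2*x^2) and exp(-2*x^2) > 0 for every x, so f'(x) = 0 ⇔ 8*x^2 - 16*x - 2 = 0.
  Factor: 8*x^2 - 16*x - 2 = 2*(4*x^2 - 8*x - 1); 4*x^2 - 8*x - 1 = 0 has no rational roots; quadratic formula: x = (8 ± √80)/8.
  ⇒ x = 1 - sqrt(5)/2 ≈ -0.1180, 1 + sqrt(5)/2 ≈ 2.1180

f''(x) = 8*(4*x^2*(2 - x) + 3*x - 2)*exp(-2*x^2)
Second-derivative test at each critical point:
  f''(-0.1180) = -17.3970 < 0 → local maximum
  f''(2.1180) = 0.0023 > 0 → local minimum

Critical points: x = 1 - sqrt(5)/2 ≈ -0.1180 (local maximum); x = 1 + sqrt(5)/2 ≈ 2.1180 (local minimum)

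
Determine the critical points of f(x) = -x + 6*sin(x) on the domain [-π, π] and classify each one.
f'(x) = 6*cos(x) - 1

Solve f'(x) = 0 on [-π, π]:
  f'(x) = 0 ⇔ cos(x) = 1/6, i.e. x = ±arccos(1/6) + 2nπ; keep the solutions lying in [-π, π].
  ⇒ x = -acos(1/6) ≈ -1.4033, acos(1/6) ≈ 1.4033

f''(x) = -6*sin(x)
Second-derivative test at each critical point:
  f''(-1.4033) = 5.9161 > 0 → local minimum
  f''(1.4033) = -5.9161 < 0 → local maximum

Critical points: x = -acos(1/6) ≈ -1.4033 (local minimum); x = acos(1/6) ≈ 1.4033 (local maximum)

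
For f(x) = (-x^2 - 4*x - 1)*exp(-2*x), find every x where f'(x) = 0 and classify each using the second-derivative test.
f'(x) = 2*(x^2 + 3*x - 1)*exp(-2*x)

Solve f'(x) = 0:
  f'(x) = (2*x^2 + 6*x - 2)·exp(-2*x) and exp(-2*x) > 0 for every x, so f'(x) = 0 ⇔ 2*x^2 + 6*x - 2 = 0.
  Factor: 2*x^2 + 6*x - 2 = 2*(x^2 + 3*x - 1); x^2 + 3*x - 1 = 0 has no rational roots; quadratic formula: x = (-3 ± √13)/2.
  ⇒ x = -sqrt(13)/2 - 3/2 ≈ -3.3028, -3/2 + sqrt(13)/2 ≈ 0.3028

f''(x) = 2*(-2*x^2 - 4*x + 5)*exp(-2*x)
Second-derivative test at each critical point:
  f''(-3.3028) = -5330.3551 < 0 → local maximum
  f''(0.3028) = 3.9356 > 0 → local minimum

Critical points: x = -sqrt(13)/2 - 3/2 ≈ -3.3028 (local maximum); x = -3/2 + sqrt(13)/2 ≈ 0.3028 (local minimum)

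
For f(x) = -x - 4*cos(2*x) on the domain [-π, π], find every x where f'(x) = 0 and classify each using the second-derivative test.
f'(x) = 8*sin(2*x) - 1

Solve f'(x) = 0 on [-π, π]:
  f'(x) = 0 ⇔ sin(2*x) = 1/8, i.e. 2*x = arcsin(1/8) + 2nπ or 2*x = π − arcsin(1/8) + 2nπ; keep the solutions lying in [-π, π].
  ⇒ x = -pi + asin(1/8)/2 ≈ -3.0789, -pi/2 - asin(1/8)/2 ≈ -1.6335, asin(1/8)/2 ≈ 0.0627, -asin(1/8)/2 + pi/2 ≈ 1.5081

f''(x) = 16*cos(2*x)
Second-derivative test at each critical point:
  f''(-3.0789) = 15.8745 > 0 → local minimum
  f''(-1.6335) = -15.8745 < 0 → local maximum
  f''(0.0627) = 15.8745 > 0 → local minimum
  f''(1.5081) = -15.8745 < 0 → local maximum

Critical points: x = -pi + asin(1/8)/2 ≈ -3.0789 (local minimum); x = -pi/2 - asin(1/8)/2 ≈ -1.6335 (local maximum); x = asin(1/8)/2 ≈ 0.0627 (local minimum); x = -asin(1/8)/2 + pi/2 ≈ 1.5081 (local maximum)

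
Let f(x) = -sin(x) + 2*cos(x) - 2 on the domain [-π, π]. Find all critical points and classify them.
f'(x) = -2*sin(x) - cos(x)

Solve f'(x) = 0 on [-π, π]:
  f'(x) = 0 ⇔ -cos(x) = 2*sin(x) ⇔ tan(x) = -1/2, i.e. x = arctan(-1/2) + nπ; keep the solutions lying in [-π, π].
  ⇒ x = -atan(1/2) ≈ -0.4636, pi - atan(1/2) ≈ 2.6779

f''(x) = sin(x) - 2*cos(x)
Second-derivative test at each critical point:
  f''(-0.4636) = -2.2361 < 0 → local maximum
  f''(2.6779) = 2.2361 > 0 → local minimum

Critical points: x = -atan(1/2) ≈ -0.4636 (local maximum); x = pi - atan(1/2) ≈ 2.6779 (local minimum)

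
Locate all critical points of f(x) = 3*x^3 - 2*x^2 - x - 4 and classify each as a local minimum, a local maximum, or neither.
f'(x) = 9*x^2 - 4*x - 1

Solve f'(x) = 0:
  9*x^2 - 4*x - 1 = 0 has no rational roots; quadratic formula: x = (4 ± √52)/18.
  ⇒ x = 2/9 - sqrt(13)/9 ≈ -0.1784, 2/9 + sqrt(13)/9 ≈ 0.6228

f''(x) = 18*x - 4
Second-derivative test at each critical point:
  f''(-0.1784) = -7.2111 < 0 → local maximum
  f''(0.6228) = 7.2111 > 0 → local minimum

Critical points: x = 2/9 - sqrt(13)/9 ≈ -0.1784 (local maximum); x = 2/9 + sqrt(13)/9 ≈ 0.6228 (local minimum)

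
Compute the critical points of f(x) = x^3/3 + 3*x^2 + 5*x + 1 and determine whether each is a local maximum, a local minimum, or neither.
f'(x) = x^2 + 6*x + 5

Solve f'(x) = 0:
  Factor: x^2 + 6*x + 5 = (x + 1)*(x + 5) = 0.
  ⇒ x = -5, -1

f''(x) = 2*x + 6
Second-derivative test at each critical point:
  f''(-5) = -4 < 0 → local maximum
  f''(-1) = 4 > 0 → local minimum

Critical points: x = -5 (local maximum); x = -1 (local minimum)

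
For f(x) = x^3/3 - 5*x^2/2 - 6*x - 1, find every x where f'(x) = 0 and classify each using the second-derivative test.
f'(x) = x^2 - 5*x - 6

Solve f'(x) = 0:
  Factor: x^2 - 5*x - 6 = (x - 6)*(x + 1) = 0.
  ⇒ x = -1, 6

f''(x) = 2*x - 5
Second-derivative test at each critical point:
  f''(-1) = -7 < 0 → local maximum
  f''(6) = 7 > 0 → local minimum

Critical points: x = -1 (local maximum); x = 6 (local minimum)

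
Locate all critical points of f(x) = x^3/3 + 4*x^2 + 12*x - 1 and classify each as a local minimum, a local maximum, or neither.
f'(x) = x^2 + 8*x + 12

Solve f'(x) = 0:
  Factor: x^2 + 8*x + 12 = (x + 2)*(x + 6) = 0.
  ⇒ x = -6, -2

f''(x) = 2*x + 8
Second-derivative test at each critical point:
  f''(-6) = -4 < 0 → local maximum
  f''(-2) = 4 > 0 → local minimum

Critical points: x = -6 (local maximum); x = -2 (local minimum)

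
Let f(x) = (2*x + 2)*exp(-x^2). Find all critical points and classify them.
f'(x) = 2*(-2*x*(x + 1) + 1)*exp(-x^2)

Solve f'(x) = 0:
  f'(x) = (-4*x^2 - 4*x + 2)·exp(-x^2) and exp(-x^2) > 0 for every x, so f'(x) = 0 ⇔ -4*x^2 - 4*x + 2 = 0.
  Factor: -4*x^2 - 4*x + 2 = -2*(2*x^2 + 2*x - 1); 2*x^2 + 2*x - 1 = 0 has no rational roots; quadratic formula: x = (-2 ± √12)/4.
  ⇒ x = -sqrt(3)/2 - 1/2 ≈ -1.3660, -1/2 + sqrt(3)/2 ≈ 0.3660

f''(x) = 4*(2*x^2*(x + 1) - 3*x - 1)*exp(-x^2)
Second-derivative test at each critical point:
  f''(-1.3660) = 1.0721 > 0 → local minimum
  f''(0.3660) = -6.0595 < 0 → local maximum

Critical points: x = -sqrt(3)/2 - 1/2 ≈ -1.3660 (local minimum); x = -1/2 + sqrt(3)/2 ≈ 0.3660 (local maximum)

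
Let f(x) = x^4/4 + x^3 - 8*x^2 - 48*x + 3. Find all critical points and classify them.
f'(x) = x^3 + 3*x^2 - 16*x - 48

Solve f'(x) = 0:
  Factor: x^3 + 3*x^2 - 16*x - 48 = (x - 4)*(x + 3)*(x + 4) = 0.
  ⇒ x = -4, -3, 4

f''(x) = 3*x^2 + 6*x - 16
Second-derivative test at each critical point:
  f''(-4) = 8 > 0 → local minimum
  f''(-3) = -7 < 0 → local maximum
  f''(4) = 56 > 0 → local minimum

Critical points: x = -4 (local minimum); x = -3 (local maximum); x = 4 (local minimum)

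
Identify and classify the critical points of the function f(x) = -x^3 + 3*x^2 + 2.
f'(x) = 3*x*(2 - x)

Solve f'(x) = 0:
  Factor: -3*x^2 + 6*x = -3*x*(x - 2) = 0.
  ⇒ x = 0, 2

f''(x) = 6 - 6*x
Second-derivative test at each critical point:
  f''(0) = 6 > 0 → local minimum
  f''(2) = -6 < 0 → local maximum

Critical points: x = 0 (local minimum); x = 2 (local maximum)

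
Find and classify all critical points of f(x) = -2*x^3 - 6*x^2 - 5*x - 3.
f'(x) = -6*x^2 - 12*x - 5

Solve f'(x) = 0:
  6*x^2 + 12*x + 5 = 0 has no rational roots; quadratic formula: x = (-12 ± √24)/12.
  ⇒ x = -1 - sqrt(6)/6 ≈ -1.4082, -1 + sqrt(6)/6 ≈ -0.5918

f''(x) = -12*x - 12
Second-derivative test at each critical point:
  f''(-1.4082) = 4.8990 > 0 → local minimum
  f''(-0.5918) = -4.8990 < 0 → local maximum

Critical points: x = -1 - sqrt(6)/6 ≈ -1.4082 (local minimum); x = -1 + sqrt(6)/6 ≈ -0.5918 (local maximum)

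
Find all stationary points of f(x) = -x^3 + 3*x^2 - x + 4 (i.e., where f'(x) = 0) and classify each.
f'(x) = -3*x^2 + 6*x - 1

Solve f'(x) = 0:
  3*x^2 - 6*x + 1 = 0 has no rational roots; quadratic formula: x = (6 ± √24)/6.
  ⇒ x = 1 - sqrt(6)/3 ≈ 0.1835, sqrt(6)/3 + 1 ≈ 1.8165

f''(x) = 6 - 6*x
Second-derivative test at each critical point:
  f''(0.1835) = 4.8990 > 0 → local minimum
  f''(1.8165) = -4.8990 < 0 → local maximum

Critical points: x = 1 - sqrt(6)/3 ≈ 0.1835 (local minimum); x = sqrt(6)/3 + 1 ≈ 1.8165 (local maximum)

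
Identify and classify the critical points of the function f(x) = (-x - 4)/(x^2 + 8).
f'(x) = (-x^2 + 2*x*(x + 4) - 8)/(x^2 + 8)^2

Solve f'(x) = 0:
  f'(x) = (x^2 + 8*x - 8)/(x^2 + 8)^2; the denominator is positive wherever f is defined, so f'(x) = 0 ⇔ x^2 + 8*x - 8 = 0.
  x^2 + 8*x - 8 = 0 has no rational roots; quadratic formula: x = (-8 ± √96)/2.
  ⇒ x = -2*sqrt(6) - 4 ≈ -8.8990, -4 + 2*sqrt(6) ≈ 0.8990

f''(x) = 2*(-4*x^2*(x + 4) + (3*x + 4)*(x^2 + 8))/(x^2 + 8)^3
Second-derivative test at each critical point:
  f''(-8.8990) = -0.0013 < 0 → local maximum
  f''(0.8990) = 0.1263 > 0 → local minimum

Critical points: x = -2*sqrt(6) - 4 ≈ -8.8990 (local maximum); x = -4 + 2*sqrt(6) ≈ 0.8990 (local minimum)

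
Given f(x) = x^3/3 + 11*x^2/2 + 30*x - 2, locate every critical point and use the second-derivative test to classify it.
f'(x) = x^2 + 11*x + 30

Solve f'(x) = 0:
  Factor: x^2 + 11*x + 30 = (x + 5)*(x + 6) = 0.
  ⇒ x = -6, -5

f''(x) = 2*x + 11
Second-derivative test at each critical point:
  f''(-6) = -1 < 0 → local maximum
  f''(-5) = 1 > 0 → local minimum

Critical points: x = -6 (local maximum); x = -5 (local minimum)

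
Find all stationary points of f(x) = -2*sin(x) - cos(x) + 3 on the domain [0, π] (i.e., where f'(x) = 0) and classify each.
f'(x) = sin(x) - 2*cos(x)

Solve f'(x) = 0 on [0, π]:
  f'(x) = 0 ⇔ -2*cos(x) = -sin(x) ⇔ tan(x) = 2, i.e. x = arctan(2) + nπ; keep the solutions lying in [0, π].
  ⇒ x = atan(2) ≈ 1.1071

f''(x) = 2*sin(x) + cos(x)
Second-derivative test at each critical point:
  f''(1.1071) = 2.2361 > 0 → local minimum

Critical points: x = atan(2) ≈ 1.1071 (local minimum)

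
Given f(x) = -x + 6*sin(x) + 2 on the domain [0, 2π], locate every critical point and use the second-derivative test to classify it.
f'(x) = 6*cos(x) - 1

Solve f'(x) = 0 on [0, 2π]:
  f'(x) = 0 ⇔ cos(x) = 1/6, i.e. x = ±arccos(1/6) + 2nπ; keep the solutions lying in [0, 2π].
  ⇒ x = acos(1/6) ≈ 1.4033, -acos(1/6) + 2*pi ≈ 4.8798

f''(x) = -6*sin(x)
Second-derivative test at each critical point:
  f''(1.4033) = -5.9161 < 0 → local maximum
  f''(4.8798) = 5.9161 > 0 → local minimum

Critical points: x = acos(1/6) ≈ 1.4033 (local maximum); x = -acos(1/6) + 2*pi ≈ 4.8798 (local minimum)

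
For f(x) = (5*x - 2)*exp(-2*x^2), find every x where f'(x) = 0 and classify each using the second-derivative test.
f'(x) = (-4*x*(5*x - 2) + 5)*exp(-2*x^2)

Solve f'(x) = 0:
  f'(x) = (-20*x^2 + 8*x + 5)·exp(-2*x^2) and exp(-2*x^2) > 0 for every x, so f'(x) = 0 ⇔ -20*x^2 + 8*x + 5 = 0.
  20*x^2 - 8*x - 5 = 0 has no rational roots; quadratic formula: x = (8 ± √464)/40.
  ⇒ x = 1/5 - sqrt(29)/10 ≈ -0.3385, 1/5 + sqrt(29)/10 ≈ 0.7385

f''(x) = 4*(4*x^2*(5*x - 2) - 15*x + 2)*exp(-2*x^2)
Second-derivative test at each critical point:
  f''(-0.3385) = 17.1287 > 0 → local minimum
  f''(0.7385) = -7.2364 < 0 → local maximum

Critical points: x = 1/5 - sqrt(29)/10 ≈ -0.3385 (local minimum); x = 1/5 + sqrt(29)/10 ≈ 0.7385 (local maximum)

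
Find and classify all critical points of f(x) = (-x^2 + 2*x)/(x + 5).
f'(x) = (-x^2 - 10*x + 10)/(x^2 + 10*x + 25)

Solve f'(x) = 0:
  f'(x) = -(x^2 + 10*x - 10)/(x + 5)^2; the denominator is positive wherever f is defined, so f'(x) = 0 ⇔ -x^2 - 10*x + 10 = 0.
  x^2 + 10*x - 10 = 0 has no rational roots; quadratic formula: x = (-10 ± √140)/2.
  ⇒ x = -sqrt(35) - 5 ≈ -10.9161, -5 + sqrt(35) ≈ 0.9161

f''(x) = -70/(x^3 + 15*x^2 + 75*x + 125)
Second-derivative test at each critical point:
  f''(-10.9161) = 0.3381 > 0 → local minimum
  f''(0.9161) = -0.3381 < 0 → local maximum

Critical points: x = -sqrt(35) - 5 ≈ -10.9161 (local minimum); x = -5 + sqrt(35) ≈ 0.9161 (local maximum)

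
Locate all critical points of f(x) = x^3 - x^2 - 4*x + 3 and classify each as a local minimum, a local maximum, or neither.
f'(x) = 3*x^2 - 2*x - 4

Solve f'(x) = 0:
  3*x^2 - 2*x - 4 = 0 has no rational roots; quadratic formula: x = (2 ± √52)/6.
  ⇒ x = 1/3 - sqrt(13)/3 ≈ -0.8685, 1/3 + sqrt(13)/3 ≈ 1.5352

f''(x) = 6*x - 2
Second-derivative test at each critical point:
  f''(-0.8685) = -7.2111 < 0 → local maximum
  f''(1.5352) = 7.2111 > 0 → local minimum

Critical points: x = 1/3 - sqrt(13)/3 ≈ -0.8685 (local maximum); x = 1/3 + sqrt(13)/3 ≈ 1.5352 (local minimum)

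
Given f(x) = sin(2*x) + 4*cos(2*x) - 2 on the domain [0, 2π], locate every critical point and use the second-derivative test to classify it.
f'(x) = -8*sin(2*x) + 2*cos(2*x)

Solve f'(x) = 0 on [0, 2π]:
  f'(x) = 0 ⇔ cos(2*x) = 4*sin(2*x) ⇔ tan(2*x) = 1/4, i.e. 2*x = arctan(1/4) + nπ; keep the solutions lying in [0, 2π].
  ⇒ x = atan(1/4)/2 ≈ 0.1225, atan(1/4)/2 + pi/2 ≈ 1.6933, atan(1/4)/2 + pi ≈ 3.2641, atan(1/4)/2 + 3*pi/2 ≈ 4.8349

f''(x) = -4*sin(2*x) - 16*cos(2*x)
Second-derivative test at each critical point:
  f''(0.1225) = -16.4924 < 0 → local maximum
  f''(1.6933) = 16.4924 > 0 → local minimum
  f''(3.2641) = -16.4924 < 0 → local maximum
  f''(4.8349) = 16.4924 > 0 → local minimum

Critical points: x = atan(1/4)/2 ≈ 0.1225 (local maximum); x = atan(1/4)/2 + pi/2 ≈ 1.6933 (local minimum); x = atan(1/4)/2 + pi ≈ 3.2641 (local maximum); x = atan(1/4)/2 + 3*pi/2 ≈ 4.8349 (local minimum)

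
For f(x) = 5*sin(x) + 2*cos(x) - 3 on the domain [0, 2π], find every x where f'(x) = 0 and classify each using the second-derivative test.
f'(x) = -2*sin(x) + 5*cos(x)

Solve f'(x) = 0 on [0, 2π]:
  f'(x) = 0 ⇔ 5*cos(x) = 2*sin(x) ⇔ tan(x) = 5/2, i.e. x = arctan(5/2) + nπ; keep the solutions lying in [0, 2π].
  ⇒ x = atan(5/2) ≈ 1.1903, atan(5/2) + pi ≈ 4.3319

f''(x) = -5*sin(x) - 2*cos(x)
Second-derivative test at each critical point:
  f''(1.1903) = -5.3852 < 0 → local maximum
  f''(4.3319) = 5.3852 > 0 → local minimum

Critical points: x = atan(5/2) ≈ 1.1903 (local maximum); x = atan(5/2) + pi ≈ 4.3319 (local minimum)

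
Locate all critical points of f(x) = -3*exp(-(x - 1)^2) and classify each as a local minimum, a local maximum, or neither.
f'(x) = 6*(x - 1)*exp(-(x - 1)^2)

Solve f'(x) = 0:
  f'(x) = (6*x - 6)·exp(-(x - 1)^2) and exp(-(x - 1)^2) > 0 for every x, so f'(x) = 0 ⇔ 6*x - 6 = 0.
  Factor: 6*x - 6 = 6*(x - 1) = 0.
  ⇒ x = 1

f''(x) = 6*(1 - 2*(x - 1)^2)*exp(-(x - 1)^2)
Second-derivative test at each critical point:
  f''(1) = 6 > 0 → local minimum

Critical points: x = 1 (local minimum)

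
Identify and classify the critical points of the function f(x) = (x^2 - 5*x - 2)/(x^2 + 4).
f'(x) = (5*x^2 + 12*x - 20)/(x^4 + 8*x^2 + 16)

Solve f'(x) = 0:
  f'(x) = (5*x^2 + 12*x - 20)/(x^2 + 4)^2; the denominator is positive wherever f is defined, so f'(x) = 0 ⇔ 5*x^2 + 12*x - 20 = 0.
  5*x^2 + 12*x - 20 = 0 has no rational roots; quadratic formula: x = (-12 ± √544)/10.
  ⇒ x = -2*sqrt(34)/5 - 6/5 ≈ -3.5324, -6/5 + 2*sqrt(34)/5 ≈ 1.1324

f''(x) = 2*(-5*x^3 - 18*x^2 + 60*x + 24)/(x^6 + 12*x^4 + 48*x^2 + 64)
Second-derivative test at each critical point:
  f''(-3.5324) = -0.0859 < 0 → local maximum
  f''(1.1324) = 0.8359 > 0 → local minimum

Critical points: x = -2*sqrt(34)/5 - 6/5 ≈ -3.5324 (local maximum); x = -6/5 + 2*sqrt(34)/5 ≈ 1.1324 (local minimum)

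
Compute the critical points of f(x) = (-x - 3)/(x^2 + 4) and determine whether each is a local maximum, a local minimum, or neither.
f'(x) = (-x^2 + 2*x*(x + 3) - 4)/(x^2 + 4)^2

Solve f'(x) = 0:
  f'(x) = (x^2 + 6*x - 4)/(x^2 + 4)^2; the denominator is positive wherever f is defined, so f'(x) = 0 ⇔ x^2 + 6*x - 4 = 0.
  x^2 + 6*x - 4 = 0 has no rational roots; quadratic formula: x = (-6 ± √52)/2.
  ⇒ x = -sqrt(13) - 3 ≈ -6.6056, -3 + sqrt(13) ≈ 0.6056

f''(x) = 2*(-4*x^2*(x + 3) + 3*(x + 1)*(x^2 + 4))/(x^2 + 4)^3
Second-derivative test at each critical point:
  f''(-6.6056) = -0.0032 < 0 → local maximum
  f''(0.6056) = 0.3782 > 0 → local minimum

Critical points: x = -sqrt(13) - 3 ≈ -6.6056 (local maximum); x = -3 + sqrt(13) ≈ 0.6056 (local minimum)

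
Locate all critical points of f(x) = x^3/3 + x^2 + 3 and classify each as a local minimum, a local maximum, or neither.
f'(x) = x*(x + 2)

Solve f'(x) = 0:
  Factor: x^2 + 2*x = x*(x + 2) = 0.
  ⇒ x = -2, 0

f''(x) = 2*x + 2
Second-derivative test at each critical point:
  f''(-2) = -2 < 0 → local maximum
  f''(0) = 2 > 0 → local minimum

Critical points: x = -2 (local maximum); x = 0 (local minimum)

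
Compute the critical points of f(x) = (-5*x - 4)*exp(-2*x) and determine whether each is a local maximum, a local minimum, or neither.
f'(x) = (10*x + 3)*exp(-2*x)

Solve f'(x) = 0:
  f'(x) = (10*x + 3)·exp(-2*x) and exp(-2*x) > 0 for every x, so f'(x) = 0 ⇔ 10*x + 3 = 0.
  10*x + 3 = 0.
  ⇒ x = -3/10

f''(x) = 4*(1 - 5*x)*exp(-2*x)
Second-derivative test at each critical point:
  f''(-3/10) = 18.2212 > 0 → local minimum

Critical points: x = -3/10 (local minimum)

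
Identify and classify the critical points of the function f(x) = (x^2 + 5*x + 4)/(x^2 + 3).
f'(x) = (-5*x^2 - 2*x + 15)/(x^4 + 6*x^2 + 9)

Solve f'(x) = 0:
  f'(x) = -(5*x^2 + 2*x - 15)/(x^2 + 3)^2; the denominator is positive wherever f is defined, so f'(x) = 0 ⇔ -5*x^2 - 2*x + 15 = 0.
  5*x^2 + 2*x - 15 = 0 has no rational roots; quadratic formula: x = (-2 ± √304)/10.
  ⇒ x = -2*sqrt(19)/5 - 1/5 ≈ -1.9436, -1/5 + 2*sqrt(19)/5 ≈ 1.5436

f''(x) = 2*(5*x^3 + 3*x^2 - 45*x - 3)/(x^6 + 9*x^4 + 27*x^2 + 27)
Second-derivative test at each critical point:
  f''(-1.9436) = 0.3796 > 0 → local minimum
  f''(1.5436) = -0.6018 < 0 → local maximum

Critical points: x = -2*sqrt(19)/5 - 1/5 ≈ -1.9436 (local minimum); x = -1/5 + 2*sqrt(19)/5 ≈ 1.5436 (local maximum)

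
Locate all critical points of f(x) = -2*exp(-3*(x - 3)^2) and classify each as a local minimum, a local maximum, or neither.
f'(x) = 12*(x - 3)*exp(-3*(x - 3)^2)

Solve f'(x) = 0:
  f'(x) = (12*x - 36)·exp(-3*(x - 3)^2) and exp(-3*(x - 3)^2) > 0 for every x, so f'(x) = 0 ⇔ 12*x - 36 = 0.
  Factor: 12*x - 36 = 12*(x - 3) = 0.
  ⇒ x = 3

f''(x) = 12*(1 - 6*(x - 3)^2)*exp(-3*(x - 3)^2)
Second-derivative test at each critical point:
  f''(3) = 12 > 0 → local minimum

Critical points: x = 3 (local minimum)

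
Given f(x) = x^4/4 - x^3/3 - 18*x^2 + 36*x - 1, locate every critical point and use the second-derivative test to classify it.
f'(x) = x^3 - x^2 - 36*x + 36

Solve f'(x) = 0:
  Factor: x^3 - x^2 - 36*x + 36 = (x - 6)*(x - 1)*(x + 6) = 0.
  ⇒ x = -6, 1, 6

f''(x) = 3*x^2 - 2*x - 36
Second-derivative test at each critical point:
  f''(-6) = 84 > 0 → local minimum
  f''(1) = -35 < 0 → local maximum
  f''(6) = 60 > 0 → local minimum

Critical points: x = -6 (local minimum); x = 1 (local maximum); x = 6 (local minimum)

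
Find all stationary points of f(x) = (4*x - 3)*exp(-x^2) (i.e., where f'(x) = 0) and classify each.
f'(x) = 2*(-x*(4*x - 3) + 2)*exp(-x^2)

Solve f'(x) = 0:
  f'(x) = (-8*x^2 + 6*x + 4)·exp(-x^2) and exp(-x^2) > 0 for every x, so f'(x) = 0 ⇔ -8*x^2 + 6*x + 4 = 0.
  Factor: -8*x^2 + 6*x + 4 = -2*(4*x^2 - 3*x - 2); 4*x^2 - 3*x - 2 = 0 has no rational roots; quadratic formula: x = (3 ± √41)/8.
  ⇒ x = 3/8 - sqrt(41)/8 ≈ -0.4254, 3/8 + sqrt(41)/8 ≈ 1.1754

f''(x) = 2*(2*x^2*(4*x - 3) - 12*x + 3)*exp(-x^2)
Second-derivative test at each critical point:
  f''(-0.4254) = 10.6864 > 0 → local minimum
  f''(1.1754) = -3.2168 < 0 → local maximum

Critical points: x = 3/8 - sqrt(41)/8 ≈ -0.4254 (local minimum); x = 3/8 + sqrt(41)/8 ≈ 1.1754 (local maximum)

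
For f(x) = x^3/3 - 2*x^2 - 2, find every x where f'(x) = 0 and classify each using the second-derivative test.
f'(x) = x*(x - 4)

Solve f'(x) = 0:
  Factor: x^2 - 4*x = x*(x - 4) = 0.
  ⇒ x = 0, 4

f''(x) = 2*x - 4
Second-derivative test at each critical point:
  f''(0) = -4 < 0 → local maximum
  f''(4) = 4 > 0 → local minimum

Critical points: x = 0 (local maximum); x = 4 (local minimum)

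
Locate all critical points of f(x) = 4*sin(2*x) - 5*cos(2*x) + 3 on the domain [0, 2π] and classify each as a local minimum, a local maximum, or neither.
f'(x) = 10*sin(2*x) + 8*cos(2*x)

Solve f'(x) = 0 on [0, 2π]:
  f'(x) = 0 ⇔ 4*cos(2*x) = -5*sin(2*x) ⇔ tan(2*x) = -4/5, i.e. 2*x = arctan(-4/5) + nπ; keep the solutions lying in [0, 2π].
  ⇒ x = -atan(4/5)/2 + pi/2 ≈ 1.2334, pi - atan(4/5)/2 ≈ 2.8042, -atan(4/5)/2 + 3*pi/2 ≈ 4.3750, -atan(4/5)/2 + 2*pi ≈ 5.9458

f''(x) = -16*sin(2*x) + 20*cos(2*x)
Second-derivative test at each critical point:
  f''(1.2334) = -25.6125 < 0 → local maximum
  f''(2.8042) = 25.6125 > 0 → local minimum
  f''(4.3750) = -25.6125 < 0 → local maximum
  f''(5.9458) = 25.6125 > 0 → local minimum

Critical points: x = -atan(4/5)/2 + pi/2 ≈ 1.2334 (local maximum); x = pi - atan(4/5)/2 ≈ 2.8042 (local minimum); x = -atan(4/5)/2 + 3*pi/2 ≈ 4.3750 (local maximum); x = -atan(4/5)/2 + 2*pi ≈ 5.9458 (local minimum)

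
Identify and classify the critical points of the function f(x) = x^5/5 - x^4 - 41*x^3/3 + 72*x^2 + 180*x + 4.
f'(x) = x^4 - 4*x^3 - 41*x^2 + 144*x + 180

Solve f'(x) = 0:
  Factor: x^4 - 4*x^3 - 41*x^2 + 144*x + 180 = (x - 6)*(x - 5)*(x + 1)*(x + 6) = 0.
  ⇒ x = -6, -1, 5, 6

f''(x) = 4*x^3 - 12*x^2 - 82*x + 144
Second-derivative test at each critical point:
  f''(-6) = -660 < 0 → local maximum
  f''(-1) = 210 > 0 → local minimum
  f''(5) = -66 < 0 → local maximum
  f''(6) = 84 > 0 → local minimum

Critical points: x = -6 (local maximum); x = -1 (local minimum); x = 5 (local maximum); x = 6 (local minimum)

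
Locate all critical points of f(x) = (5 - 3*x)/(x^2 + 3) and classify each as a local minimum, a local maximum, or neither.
f'(x) = (3*x^2 - 10*x - 9)/(x^4 + 6*x^2 + 9)

Solve f'(x) = 0:
  f'(x) = (3*x^2 - 10*x - 9)/(x^2 + 3)^2; the denominator is positive wherever f is defined, so f'(x) = 0 ⇔ 3*x^2 - 10*x - 9 = 0.
  3*x^2 - 10*x - 9 = 0 has no rational roots; quadratic formula: x = (10 ± √208)/6.
  ⇒ x = 5/3 - 2*sqrt(13)/3 ≈ -0.7370, 5/3 + 2*sqrt(13)/3 ≈ 4.0704

f''(x) = 2*(4*x^2*(5 - 3*x) + (9*x - 5)*(x^2 + 3))/(x^2 + 3)^3
Second-derivative test at each critical point:
  f''(-0.7370) = -1.1488 < 0 → local maximum
  f''(4.0704) = 0.0377 > 0 → local minimum

Critical points: x = 5/3 - 2*sqrt(13)/3 ≈ -0.7370 (local maximum); x = 5/3 + 2*sqrt(13)/3 ≈ 4.0704 (local minimum)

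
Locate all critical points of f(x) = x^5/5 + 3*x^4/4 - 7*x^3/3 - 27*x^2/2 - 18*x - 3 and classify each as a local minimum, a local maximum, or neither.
f'(x) = x^4 + 3*x^3 - 7*x^2 - 27*x - 18

Solve f'(x) = 0:
  Factor: x^4 + 3*x^3 - 7*x^2 - 27*x - 18 = (x - 3)*(x + 1)*(x + 2)*(x + 3) = 0.
  ⇒ x = -3, -2, -1, 3

f''(x) = 4*x^3 + 9*x^2 - 14*x - 27
Second-derivative test at each critical point:
  f''(-3) = -12 < 0 → local maximum
  f''(-2) = 5 > 0 → local minimum
  f''(-1) = -8 < 0 → local maximum
  f''(3) = 120 > 0 → local minimum

Critical points: x = -3 (local maximum); x = -2 (local minimum); x = -1 (local maximum); x = 3 (local minimum)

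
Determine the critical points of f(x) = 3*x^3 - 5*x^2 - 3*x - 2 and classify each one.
f'(x) = 9*x^2 - 10*x - 3

Solve f'(x) = 0:
  9*x^2 - 10*x - 3 = 0 has no rational roots; quadratic formula: x = (10 ± √208)/18.
  ⇒ x = 5/9 - 2*sqrt(13)/9 ≈ -0.2457, 5/9 + 2*sqrt(13)/9 ≈ 1.3568

f''(x) = 18*x - 10
Second-derivative test at each critical point:
  f''(-0.2457) = -14.4222 < 0 → local maximum
  f''(1.3568) = 14.4222 > 0 → local minimum

Critical points: x = 5/9 - 2*sqrt(13)/9 ≈ -0.2457 (local maximum); x = 5/9 + 2*sqrt(13)/9 ≈ 1.3568 (local minimum)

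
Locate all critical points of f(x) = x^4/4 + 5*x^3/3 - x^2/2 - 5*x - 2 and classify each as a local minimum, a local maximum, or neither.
f'(x) = x^3 + 5*x^2 - x - 5

Solve f'(x) = 0:
  Factor: x^3 + 5*x^2 - x - 5 = (x - 1)*(x + 1)*(x + 5) = 0.
  ⇒ x = -5, -1, 1

f''(x) = 3*x^2 + 10*x - 1
Second-derivative test at each critical point:
  f''(-5) = 24 > 0 → local minimum
  f''(-1) = -8 < 0 → local maximum
  f''(1) = 12 > 0 → local minimum

Critical points: x = -5 (local minimum); x = -1 (local maximum); x = 1 (local minimum)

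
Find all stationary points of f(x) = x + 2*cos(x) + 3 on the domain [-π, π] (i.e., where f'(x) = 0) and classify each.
f'(x) = 1 - 2*sin(x)

Solve f'(x) = 0 on [-π, π]:
  f'(x) = 0 ⇔ sin(x) = 1/2, i.e. x = arcsin(1/2) + 2nπ or x = π − arcsin(1/2) + 2nπ; keep the solutions lying in [-π, π].
  ⇒ x = pi/6 ≈ 0.5236, 5*pi/6 ≈ 2.6180

f''(x) = -2*cos(x)
Second-derivative test at each critical point:
  f''(0.5236) = -1.7321 < 0 → local maximum
  f''(2.6180) = 1.7321 > 0 → local minimum

Critical points: x = pi/6 ≈ 0.5236 (local maximum); x = 5*pi/6 ≈ 2.6180 (local minimum)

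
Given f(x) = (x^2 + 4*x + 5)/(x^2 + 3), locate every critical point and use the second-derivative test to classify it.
f'(x) = 4*(-x^2 - x + 3)/(x^4 + 6*x^2 + 9)

Solve f'(x) = 0:
  f'(x) = -4*(x^2 + x - 3)/(x^2 + 3)^2; the denominator is positive wherever f is defined, so f'(x) = 0 ⇔ -4*x^2 - 4*x + 12 = 0.
  Factor: -4*x^2 - 4*x + 12 = -4*(x^2 + x - 3); x^2 + x - 3 = 0 has no rational roots; quadratic formula: x = (-1 ± √13)/2.
  ⇒ x = -sqrt(13)/2 - 1/2 ≈ -2.3028, -1/2 + sqrt(13)/2 ≈ 1.3028

f''(x) = 4*(2*x^3 + 3*x^2 - 18*x - 3)/(x^6 + 9*x^4 + 27*x^2 + 27)
Second-derivative test at each critical point:
  f''(-2.3028) = 0.2092 > 0 → local minimum
  f''(1.3028) = -0.6537 < 0 → local maximum

Critical points: x = -sqrt(13)/2 - 1/2 ≈ -2.3028 (local minimum); x = -1/2 + sqrt(13)/2 ≈ 1.3028 (local maximum)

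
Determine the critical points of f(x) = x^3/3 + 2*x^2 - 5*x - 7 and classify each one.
f'(x) = x^2 + 4*x - 5

Solve f'(x) = 0:
  Factor: x^2 + 4*x - 5 = (x - 1)*(x + 5) = 0.
  ⇒ x = -5, 1

f''(x) = 2*x + 4
Second-derivative test at each critical point:
  f''(-5) = -6 < 0 → local maximum
  f''(1) = 6 > 0 → local minimum

Critical points: x = -5 (local maximum); x = 1 (local minimum)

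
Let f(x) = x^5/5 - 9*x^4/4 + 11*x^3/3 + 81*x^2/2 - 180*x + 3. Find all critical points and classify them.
f'(x) = x^4 - 9*x^3 + 11*x^2 + 81*x - 180

Solve f'(x) = 0:
  Factor: x^4 - 9*x^3 + 11*x^2 + 81*x - 180 = (x - 5)*(x - 4)*(x - 3)*(x + 3) = 0.
  ⇒ x = -3, 3, 4, 5

f''(x) = 4*x^3 - 27*x^2 + 22*x + 81
Second-derivative test at each critical point:
  f''(-3) = -336 < 0 → local maximum
  f''(3) = 12 > 0 → local minimum
  f''(4) = -7 < 0 → local maximum
  f''(5) = 16 > 0 → local minimum

Critical points: x = -3 (local maximum); x = 3 (local minimum); x = 4 (local maximum); x = 5 (local minimum)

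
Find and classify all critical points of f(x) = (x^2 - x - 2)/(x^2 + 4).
f'(x) = (x^2 + 12*x - 4)/(x^4 + 8*x^2 + 16)

Solve f'(x) = 0:
  f'(x) = (x^2 + 12*x - 4)/(x^2 + 4)^2; the denominator is positive wherever f is defined, so f'(x) = 0 ⇔ x^2 + 12*x - 4 = 0.
  x^2 + 12*x - 4 = 0 has no rational roots; quadratic formula: x = (-12 ± √160)/2.
  ⇒ x = -2*sqrt(10) - 6 ≈ -12.3246, -6 + 2*sqrt(10) ≈ 0.3246

f''(x) = 2*(-x^3 - 18*x^2 + 12*x + 24)/(x^6 + 12*x^4 + 48*x^2 + 64)
Second-derivative test at each critical point:
  f''(-12.3246) = -0.0005 < 0 → local maximum
  f''(0.3246) = 0.7505 > 0 → local minimum

Critical points: x = -2*sqrt(10) - 6 ≈ -12.3246 (local maximum); x = -6 + 2*sqrt(10) ≈ 0.3246 (local minimum)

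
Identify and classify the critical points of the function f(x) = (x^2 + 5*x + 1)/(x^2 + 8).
f'(x) = (-5*x^2 + 14*x + 40)/(x^4 + 16*x^2 + 64)

Solve f'(x) = 0:
  f'(x) = -(5*x^2 - 14*x - 40)/(x^2 + 8)^2; the denominator is positive wherever f is defined, so f'(x) = 0 ⇔ -5*x^2 + 14*x + 40 = 0.
  5*x^2 - 14*x - 40 = 0 has no rational roots; quadratic formula: x = (14 ± √996)/10.
  ⇒ x = 7/5 - sqrt(249)/5 ≈ -1.7559, 7/5 + sqrt(249)/5 ≈ 4.5559

f''(x) = 2*(5*x^3 - 21*x^2 - 120*x + 56)/(x^6 + 24*x^4 + 192*x^2 + 512)
Second-derivative test at each critical point:
  f''(-1.7559) = 0.2569 > 0 → local minimum
  f''(4.5559) = -0.0382 < 0 → local maximum

Critical points: x = 7/5 - sqrt(249)/5 ≈ -1.7559 (local minimum); x = 7/5 + sqrt(249)/5 ≈ 4.5559 (local maximum)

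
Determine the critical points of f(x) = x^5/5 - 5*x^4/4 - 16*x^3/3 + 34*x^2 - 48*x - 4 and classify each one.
f'(x) = x^4 - 5*x^3 - 16*x^2 + 68*x - 48

Solve f'(x) = 0:
  Factor: x^4 - 5*x^3 - 16*x^2 + 68*x - 48 = (x - 6)*(x - 2)*(x - 1)*(x + 4) = 0.
  ⇒ x = -4, 1, 2, 6

f''(x) = 4*x^3 - 15*x^2 - 32*x + 68
Second-derivative test at each critical point:
  f''(-4) = -300 < 0 → local maximum
  f''(1) = 25 > 0 → local minimum
  f''(2) = -24 < 0 → local maximum
  f''(6) = 200 > 0 → local minimum

Critical points: x = -4 (local maximum); x = 1 (local minimum); x = 2 (local maximum); x = 6 (local minimum)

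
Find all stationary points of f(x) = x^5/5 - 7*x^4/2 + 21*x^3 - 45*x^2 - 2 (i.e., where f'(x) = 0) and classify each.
f'(x) = x*(x^3 - 14*x^2 + 63*x - 90)

Solve f'(x) = 0:
  Factor: x^4 - 14*x^3 + 63*x^2 - 90*x = x*(x - 6)*(x - 5)*(x - 3) = 0.
  ⇒ x = 0, 3, 5, 6

f''(x) = 4*x^3 - 42*x^2 + 126*x - 90
Second-derivative test at each critical point:
  f''(0) = -90 < 0 → local maximum
  f''(3) = 18 > 0 → local minimum
  f''(5) = -10 < 0 → local maximum
  f''(6) = 18 > 0 → local minimum

Critical points: x = 0 (local maximum); x = 3 (local minimum); x = 5 (local maximum); x = 6 (local minimum)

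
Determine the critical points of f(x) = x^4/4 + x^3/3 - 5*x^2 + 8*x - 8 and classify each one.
f'(x) = x^3 + x^2 - 10*x + 8

Solve f'(x) = 0:
  Factor: x^3 + x^2 - 10*x + 8 = (x - 2)*(x - 1)*(x + 4) = 0.
  ⇒ x = -4, 1, 2

f''(x) = 3*x^2 + 2*x - 10
Second-derivative test at each critical point:
  f''(-4) = 30 > 0 → local minimum
  f''(1) = -5 < 0 → local maximum
  f''(2) = 6 > 0 → local minimum

Critical points: x = -4 (local minimum); x = 1 (local maximum); x = 2 (local minimum)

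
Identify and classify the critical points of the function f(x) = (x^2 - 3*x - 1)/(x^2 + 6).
f'(x) = (3*x^2 + 14*x - 18)/(x^4 + 12*x^2 + 36)

Solve f'(x) = 0:
  f'(x) = (3*x^2 + 14*x - 18)/(x^2 + 6)^2; the denominator is positive wherever f is defined, so f'(x) = 0 ⇔ 3*x^2 + 14*x - 18 = 0.
  3*x^2 + 14*x - 18 = 0 has no rational roots; quadratic formula: x = (-14 ± √412)/6.
  ⇒ x = -sqrt(103)/3 - 7/3 ≈ -5.7163, -7/3 + sqrt(103)/3 ≈ 1.0496

f''(x) = 6*(-x^3 - 7*x^2 + 18*x + 14)/(x^6 + 18*x^4 + 108*x^2 + 216)
Second-derivative test at each critical point:
  f''(-5.7163) = -0.0136 < 0 → local maximum
  f''(1.0496) = 0.4025 > 0 → local minimum

Critical points: x = -sqrt(103)/3 - 7/3 ≈ -5.7163 (local maximum); x = -7/3 + sqrt(103)/3 ≈ 1.0496 (local minimum)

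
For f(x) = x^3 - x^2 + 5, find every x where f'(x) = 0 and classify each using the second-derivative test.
f'(x) = x*(3*x - 2)

Solve f'(x) = 0:
  Factor: 3*x^2 - 2*x = x*(3*x - 2) = 0.
  ⇒ x = 0, 2/3

f''(x) = 6*x - 2
Second-derivative test at each critical point:
  f''(0) = -2 < 0 → local maximum
  f''(2/3) = 2 > 0 → local minimum

Critical points: x = 0 (local maximum); x = 2/3 (local minimum)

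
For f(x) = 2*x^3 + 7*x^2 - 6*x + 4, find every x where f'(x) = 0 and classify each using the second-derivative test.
f'(x) = 6*x^2 + 14*x - 6

Solve f'(x) = 0:
  Factor: 6*x^2 + 14*x - 6 = 2*(3*x^2 + 7*x - 3); 3*x^2 + 7*x - 3 = 0 has no rational roots; quadratic formula: x = (-7 ± √85)/6.
  ⇒ x = -sqrt(85)/6 - 7/6 ≈ -2.7033, -7/6 + sqrt(85)/6 ≈ 0.3699

f''(x) = 12*x + 14
Second-derivative test at each critical point:
  f''(-2.7033) = -18.4391 < 0 → local maximum
  f''(0.3699) = 18.4391 > 0 → local minimum

Critical points: x = -sqrt(85)/6 - 7/6 ≈ -2.7033 (local maximum); x = -7/6 + sqrt(85)/6 ≈ 0.3699 (local minimum)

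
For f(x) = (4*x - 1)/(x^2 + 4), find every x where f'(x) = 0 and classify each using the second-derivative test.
f'(x) = 2*(-2*x^2 + x + 8)/(x^4 + 8*x^2 + 16)

Solve f'(x) = 0:
  f'(x) = -2*(2*x^2 - x - 8)/(x^2 + 4)^2; the denominator is positive wherever f is defined, so f'(x) = 0 ⇔ -4*x^2 + 2*x + 16 = 0.
  Factor: -4*x^2 + 2*x + 16 = -2*(2*x^2 - x - 8); 2*x^2 - x - 8 = 0 has no rational roots; quadratic formula: x = (1 ± √65)/4.
  ⇒ x = 1/4 - sqrt(65)/4 ≈ -1.7656, 1/4 + sqrt(65)/4 ≈ 2.2656

f''(x) = 2*(4*x^2*(4*x - 1) + (1 - 12*x)*(x^2 + 4))/(x^2 + 4)^3
Second-derivative test at each critical point:
  f''(-1.7656) = 0.3183 > 0 → local minimum
  f''(2.2656) = -0.1933 < 0 → local maximum

Critical points: x = 1/4 - sqrt(65)/4 ≈ -1.7656 (local minimum); x = 1/4 + sqrt(65)/4 ≈ 2.2656 (local maximum)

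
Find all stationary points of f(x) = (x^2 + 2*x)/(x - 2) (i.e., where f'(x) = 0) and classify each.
f'(x) = (x^2 - 4*x - 4)/(x^2 - 4*x + 4)

Solve f'(x) = 0:
  f'(x) = (x^2 - 4*x - 4)/(x - 2)^2; the denominator is positive wherever f is defined, so f'(x) = 0 ⇔ x^2 - 4*x - 4 = 0.
  x^2 - 4*x - 4 = 0 has no rational roots; quadratic formula: x = (4 ± √32)/2.
  ⇒ x = 2 - 2*sqrt(2) ≈ -0.8284, 2 + 2*sqrt(2) ≈ 4.8284

f''(x) = 16/(x^3 - 6*x^2 + 12*x - 8)
Second-derivative test at each critical point:
  f''(-0.8284) = -0.7071 < 0 → local maximum
  f''(4.8284) = 0.7071 > 0 → local minimum

Critical points: x = 2 - 2*sqrt(2) ≈ -0.8284 (local maximum); x = 2 + 2*sqrt(2) ≈ 4.8284 (local minimum)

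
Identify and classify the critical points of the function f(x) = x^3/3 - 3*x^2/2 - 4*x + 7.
f'(x) = x^2 - 3*x - 4

Solve f'(x) = 0:
  Factor: x^2 - 3*x - 4 = (x - 4)*(x + 1) = 0.
  ⇒ x = -1, 4

f''(x) = 2*x - 3
Second-derivative test at each critical point:
  f''(-1) = -5 < 0 → local maximum
  f''(4) = 5 > 0 → local minimum

Critical points: x = -1 (local maximum); x = 4 (local minimum)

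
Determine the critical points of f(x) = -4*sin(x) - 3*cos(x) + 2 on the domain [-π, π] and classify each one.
f'(x) = 3*sin(x) - 4*cos(x)

Solve f'(x) = 0 on [-π, π]:
  f'(x) = 0 ⇔ -4*cos(x) = -3*sin(x) ⇔ tan(x) = 4/3, i.e. x = arctan(4/3) + nπ; keep the solutions lying in [-π, π].
  ⇒ x = -pi + atan(4/3) ≈ -2.2143, atan(4/3) ≈ 0.9273

f''(x) = 4*sin(x) + 3*cos(x)
Second-derivative test at each critical point:
  f''(-2.2143) = -5 < 0 → local maximum
  f''(0.9273) = 5 > 0 → local minimum

Critical points: x = -pi + atan(4/3) ≈ -2.2143 (local maximum); x = atan(4/3) ≈ 0.9273 (local minimum)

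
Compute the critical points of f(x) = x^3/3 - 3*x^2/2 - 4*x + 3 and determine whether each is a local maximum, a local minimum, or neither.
f'(x) = x^2 - 3*x - 4

Solve f'(x) = 0:
  Factor: x^2 - 3*x - 4 = (x - 4)*(x + 1) = 0.
  ⇒ x = -1, 4

f''(x) = 2*x - 3
Second-derivative test at each critical point:
  f''(-1) = -5 < 0 → local maximum
  f''(4) = 5 > 0 → local minimum

Critical points: x = -1 (local maximum); x = 4 (local minimum)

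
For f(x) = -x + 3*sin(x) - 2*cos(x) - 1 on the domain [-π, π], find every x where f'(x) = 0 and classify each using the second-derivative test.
f'(x) = 2*sin(x) + 3*cos(x) - 1

Solve f'(x) = 0 on [-π, π]:
  f'(x) = 0 ⇔ 2*sin(x) + 3*cos(x) = 1. Write the left side as R·cos(x + φ) with R = √(3² + (-2)²) = sqrt(13), cos φ = 3*sqrt(13)/13, sin φ = -2*sqrt(13)/13; then cos(x + φ) = sqrt(13)/13. Solve for x and keep the solutions lying in [-π, π].
  ⇒ x = atan((2 - 6*sqrt(3))/(3 + 4*sqrt(3))) ≈ -0.7018, atan((2 + 6*sqrt(3))/(3 - 4*sqrt(3))) + pi ≈ 1.8778

f''(x) = -3*sin(x) + 2*cos(x)
Second-derivative test at each critical point:
  f''(-0.7018) = 3.4641 > 0 → local minimum
  f''(1.8778) = -3.4641 < 0 → local maximum

Critical points: x = atan((2 - 6*sqrt(3))/(3 + 4*sqrt(3))) ≈ -0.7018 (local minimum); x = atan((2 + 6*sqrt(3))/(3 - 4*sqrt(3))) + pi ≈ 1.8778 (local maximum)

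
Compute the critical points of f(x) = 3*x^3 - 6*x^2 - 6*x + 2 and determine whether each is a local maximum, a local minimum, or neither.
f'(x) = 9*x^2 - 12*x - 6

Solve f'(x) = 0:
  Factor: 9*x^2 - 12*x - 6 = 3*(3*x^2 - 4*x - 2); 3*x^2 - 4*x - 2 = 0 has no rational roots; quadratic formula: x = (4 ± √40)/6.
  ⇒ x = 2/3 - sqrt(10)/3 ≈ -0.3874, 2/3 + sqrt(10)/3 ≈ 1.7208

f''(x) = 18*x - 12
Second-derivative test at each critical point:
  f''(-0.3874) = -18.9737 < 0 → local maximum
  f''(1.7208) = 18.9737 > 0 → local minimum

Critical points: x = 2/3 - sqrt(10)/3 ≈ -0.3874 (local maximum); x = 2/3 + sqrt(10)/3 ≈ 1.7208 (local minimum)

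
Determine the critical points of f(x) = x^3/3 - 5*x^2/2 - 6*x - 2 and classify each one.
f'(x) = x^2 - 5*x - 6

Solve f'(x) = 0:
  Factor: x^2 - 5*x - 6 = (x - 6)*(x + 1) = 0.
  ⇒ x = -1, 6

f''(x) = 2*x - 5
Second-derivative test at each critical point:
  f''(-1) = -7 < 0 → local maximum
  f''(6) = 7 > 0 → local minimum

Critical points: x = -1 (local maximum); x = 6 (local minimum)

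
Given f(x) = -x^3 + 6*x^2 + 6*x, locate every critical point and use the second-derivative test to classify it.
f'(x) = -3*x^2 + 12*x + 6

Solve f'(x) = 0:
  Factor: -3*x^2 + 12*x + 6 = -3*(x^2 - 4*x - 2); x^2 - 4*x - 2 = 0 has no rational roots; quadratic formula: x = (4 ± √24)/2.
  ⇒ x = 2 - sqrt(6) ≈ -0.4495, 2 + sqrt(6) ≈ 4.4495

f''(x) = 12 - 6*x
Second-derivative test at each critical point:
  f''(-0.4495) = 14.6969 > 0 → local minimum
  f''(4.4495) = -14.6969 < 0 → local maximum

Critical points: x = 2 - sqrt(6) ≈ -0.4495 (local minimum); x = 2 + sqrt(6) ≈ 4.4495 (local maximum)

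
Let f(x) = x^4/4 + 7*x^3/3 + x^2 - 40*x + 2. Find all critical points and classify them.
f'(x) = x^3 + 7*x^2 + 2*x - 40

Solve f'(x) = 0:
  Factor: x^3 + 7*x^2 + 2*x - 40 = (x - 2)*(x + 4)*(x + 5) = 0.
  ⇒ x = -5, -4, 2

f''(x) = 3*x^2 + 14*x + 2
Second-derivative test at each critical point:
  f''(-5) = 7 > 0 → local minimum
  f''(-4) = -6 < 0 → local maximum
  f''(2) = 42 > 0 → local minimum

Critical points: x = -5 (local minimum); x = -4 (local maximum); x = 2 (local minimum)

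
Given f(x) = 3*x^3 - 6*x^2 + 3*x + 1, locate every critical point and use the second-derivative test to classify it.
f'(x) = 9*x^2 - 12*x + 3

Solve f'(x) = 0:
  Factor: 9*x^2 - 12*x + 3 = 3*(x - 1)*(3*x - 1) = 0.
  ⇒ x = 1/3, 1

f''(x) = 18*x - 12
Second-derivative test at each critical point:
  f''(1/3) = -6 < 0 → local maximum
  f''(1) = 6 > 0 → local minimum

Critical points: x = 1/3 (local maximum); x = 1 (local minimum)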